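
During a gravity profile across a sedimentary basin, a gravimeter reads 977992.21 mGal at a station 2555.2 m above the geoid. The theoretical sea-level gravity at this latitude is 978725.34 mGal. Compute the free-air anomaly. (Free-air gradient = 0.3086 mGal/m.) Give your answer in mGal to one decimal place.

55.4

Free-air correction = 0.3086 × 2555.2 = 788.53 mGal
Free-air anomaly = 977992.21 − 978725.34 + (788.53) = 55.40 mGal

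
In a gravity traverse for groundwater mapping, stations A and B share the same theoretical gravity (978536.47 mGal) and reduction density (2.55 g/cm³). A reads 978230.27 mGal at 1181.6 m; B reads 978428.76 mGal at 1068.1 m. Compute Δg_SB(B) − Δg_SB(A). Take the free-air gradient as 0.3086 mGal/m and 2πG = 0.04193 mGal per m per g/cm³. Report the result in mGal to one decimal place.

175.6

Δg_SB(A) = 978230.27 − 978536.47 + 0.3086×1181.6 − 0.04193×2.55×1181.6 = -67.90 mGal
Δg_SB(B) = 978428.76 − 978536.47 + 0.3086×1068.1 − 0.04193×2.55×1068.1 = 107.70 mGal
Difference = 107.70 − (-67.90) = 175.60 mGal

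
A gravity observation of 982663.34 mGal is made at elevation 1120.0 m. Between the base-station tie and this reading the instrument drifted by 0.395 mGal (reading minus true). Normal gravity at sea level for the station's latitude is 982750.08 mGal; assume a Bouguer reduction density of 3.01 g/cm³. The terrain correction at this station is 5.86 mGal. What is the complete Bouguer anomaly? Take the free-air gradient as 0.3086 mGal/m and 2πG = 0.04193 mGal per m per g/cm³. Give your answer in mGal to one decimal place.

123.0

Drift-corrected reading = 982663.34 − (0.395) = 982662.945 mGal
Free-air correction = 0.3086 × 1120.0 = 345.63 mGal
Free-air anomaly = 982662.945 − 982750.08 + (345.63) = 258.495 mGal
Bouguer slab correction = 0.04193 × 3.01 × 1120.0 = 141.35 mGal
Simple Bouguer anomaly = 258.495 − (141.35) = 117.145 mGal
Complete Bouguer anomaly = 117.145 + 5.86 = 123.005 mGal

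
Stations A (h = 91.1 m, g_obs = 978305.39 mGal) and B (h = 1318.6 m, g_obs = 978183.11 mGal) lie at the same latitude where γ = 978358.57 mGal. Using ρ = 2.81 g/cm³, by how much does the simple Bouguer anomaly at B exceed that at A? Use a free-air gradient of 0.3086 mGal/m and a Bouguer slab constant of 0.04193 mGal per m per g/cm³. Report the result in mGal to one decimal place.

Δg_SB(A) = 978305.39 − 978358.57 + 0.3086×91.1 − 0.04193×2.81×91.1 = -35.80 mGal
Δg_SB(B) = 978183.11 − 978358.57 + 0.3086×1318.6 − 0.04193×2.81×1318.6 = 76.10 mGal
Difference = 76.10 − (-35.80) = 111.90 mGal

111.9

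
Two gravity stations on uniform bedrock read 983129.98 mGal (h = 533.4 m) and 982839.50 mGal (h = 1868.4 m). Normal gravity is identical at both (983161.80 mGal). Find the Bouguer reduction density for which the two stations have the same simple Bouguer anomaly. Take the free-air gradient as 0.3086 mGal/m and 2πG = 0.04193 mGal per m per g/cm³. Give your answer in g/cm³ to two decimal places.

2.17

Δg_obs = 982839.50 − 983129.98 = -290.48 mGal over Δh = 1868.4 − 533.4 = 1335.0 m
Equal Bouguer anomalies ⇒ Δg_obs + (0.3086 − 0.04193ρ)·Δh = 0
0.3086 − 0.04193ρ = −Δg_obs/Δh = 0.21759
ρ = (0.3086 − 0.21759) / 0.04193 = 2.17 g/cm³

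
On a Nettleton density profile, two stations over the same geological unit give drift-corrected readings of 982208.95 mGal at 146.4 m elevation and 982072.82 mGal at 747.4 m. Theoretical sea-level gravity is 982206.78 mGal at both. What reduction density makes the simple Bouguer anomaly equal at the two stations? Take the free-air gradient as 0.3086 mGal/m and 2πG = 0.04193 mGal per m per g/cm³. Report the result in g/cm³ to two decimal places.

Δg_obs = 982072.82 − 982208.95 = -136.13 mGal over Δh = 747.4 − 146.4 = 601.0 m
Equal Bouguer anomalies ⇒ Δg_obs + (0.3086 − 0.04193ρ)·Δh = 0
0.3086 − 0.04193ρ = −Δg_obs/Δh = 0.22651
ρ = (0.3086 − 0.22651) / 0.04193 = 1.96 g/cm³

1.96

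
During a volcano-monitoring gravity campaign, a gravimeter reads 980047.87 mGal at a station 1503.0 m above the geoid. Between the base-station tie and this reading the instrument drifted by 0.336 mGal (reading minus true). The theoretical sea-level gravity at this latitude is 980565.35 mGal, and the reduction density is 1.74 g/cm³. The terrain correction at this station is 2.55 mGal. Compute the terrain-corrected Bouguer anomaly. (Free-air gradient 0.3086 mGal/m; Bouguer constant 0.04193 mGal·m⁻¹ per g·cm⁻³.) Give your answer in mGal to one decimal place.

-161.1

Drift-corrected reading = 980047.87 − (0.336) = 980047.534 mGal
Free-air correction = 0.3086 × 1503.0 = 463.83 mGal
Free-air anomaly = 980047.534 − 980565.35 + (463.83) = -53.986 mGal
Bouguer slab correction = 0.04193 × 1.74 × 1503.0 = 109.66 mGal
Simple Bouguer anomaly = -53.986 − (109.66) = -163.646 mGal
Complete Bouguer anomaly = -163.646 + 2.55 = -161.096 mGal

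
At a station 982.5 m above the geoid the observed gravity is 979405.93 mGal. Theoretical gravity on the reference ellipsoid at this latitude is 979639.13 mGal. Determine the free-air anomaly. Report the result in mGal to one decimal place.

Free-air correction = 0.3086 × 982.5 = 303.20 mGal
Free-air anomaly = 979405.93 − 979639.13 + (303.20) = 70.00 mGal

70.0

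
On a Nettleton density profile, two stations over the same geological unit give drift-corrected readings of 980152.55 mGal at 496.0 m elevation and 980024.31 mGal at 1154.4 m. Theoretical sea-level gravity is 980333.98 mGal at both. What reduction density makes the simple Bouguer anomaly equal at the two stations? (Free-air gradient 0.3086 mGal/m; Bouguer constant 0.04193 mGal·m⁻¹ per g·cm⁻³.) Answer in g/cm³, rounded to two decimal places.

Δg_obs = 980024.31 − 980152.55 = -128.24 mGal over Δh = 1154.4 − 496.0 = 658.4 m
Equal Bouguer anomalies ⇒ Δg_obs + (0.3086 − 0.04193ρ)·Δh = 0
0.3086 − 0.04193ρ = −Δg_obs/Δh = 0.19478
ρ = (0.3086 − 0.19478) / 0.04193 = 2.71 g/cm³

2.71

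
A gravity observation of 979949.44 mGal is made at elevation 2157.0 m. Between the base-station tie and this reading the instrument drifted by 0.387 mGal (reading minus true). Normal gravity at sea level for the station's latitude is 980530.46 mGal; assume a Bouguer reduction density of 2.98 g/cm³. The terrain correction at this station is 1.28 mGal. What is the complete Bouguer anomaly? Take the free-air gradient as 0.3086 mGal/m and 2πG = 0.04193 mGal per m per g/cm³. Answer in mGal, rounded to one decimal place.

Drift-corrected reading = 979949.44 − (0.387) = 979949.053 mGal
Free-air correction = 0.3086 × 2157.0 = 665.65 mGal
Free-air anomaly = 979949.053 − 980530.46 + (665.65) = 84.243 mGal
Bouguer slab correction = 0.04193 × 2.98 × 2157.0 = 269.52 mGal
Simple Bouguer anomaly = 84.243 − (269.52) = -185.277 mGal
Complete Bouguer anomaly = -185.277 + 1.28 = -183.997 mGal

-184.0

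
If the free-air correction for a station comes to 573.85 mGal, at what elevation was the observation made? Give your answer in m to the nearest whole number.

1860

h = 573.85 / 0.3086 = 1859.53 m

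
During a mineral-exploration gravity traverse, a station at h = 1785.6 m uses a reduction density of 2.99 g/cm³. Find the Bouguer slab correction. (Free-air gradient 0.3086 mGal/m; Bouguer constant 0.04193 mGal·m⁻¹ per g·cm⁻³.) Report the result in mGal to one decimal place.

Bouguer slab correction = 0.04193 × 2.99 × 1785.6 = 223.9 mGal

223.9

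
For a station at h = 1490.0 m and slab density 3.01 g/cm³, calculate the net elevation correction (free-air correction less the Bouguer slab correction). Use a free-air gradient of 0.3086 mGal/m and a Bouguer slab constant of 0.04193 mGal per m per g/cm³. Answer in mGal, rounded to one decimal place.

Combined gradient = 0.3086 − 0.04193 × 3.01 = 0.1823907 mGal/m
Combined elevation correction = 0.1823907 × 1490.0 = 271.8 mGal

271.8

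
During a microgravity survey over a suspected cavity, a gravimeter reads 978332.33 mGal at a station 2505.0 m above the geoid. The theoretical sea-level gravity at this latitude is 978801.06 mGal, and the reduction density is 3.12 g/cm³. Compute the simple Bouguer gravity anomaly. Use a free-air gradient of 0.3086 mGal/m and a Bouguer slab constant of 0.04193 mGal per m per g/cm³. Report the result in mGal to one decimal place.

-23.4

Free-air correction = 0.3086 × 2505.0 = 773.04 mGal
Free-air anomaly = 978332.33 − 978801.06 + (773.04) = 304.31 mGal
Bouguer slab correction = 0.04193 × 3.12 × 2505.0 = 327.71 mGal
Simple Bouguer anomaly = 304.31 − (327.71) = -23.40 mGal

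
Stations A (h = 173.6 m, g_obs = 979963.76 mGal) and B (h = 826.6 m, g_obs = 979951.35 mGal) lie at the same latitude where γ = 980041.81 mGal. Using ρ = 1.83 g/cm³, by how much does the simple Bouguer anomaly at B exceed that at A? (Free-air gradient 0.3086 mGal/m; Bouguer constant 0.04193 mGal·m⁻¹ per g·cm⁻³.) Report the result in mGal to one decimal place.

139.0

Δg_SB(A) = 979963.76 − 980041.81 + 0.3086×173.6 − 0.04193×1.83×173.6 = -37.80 mGal
Δg_SB(B) = 979951.35 − 980041.81 + 0.3086×826.6 − 0.04193×1.83×826.6 = 101.20 mGal
Difference = 101.20 − (-37.80) = 139.00 mGal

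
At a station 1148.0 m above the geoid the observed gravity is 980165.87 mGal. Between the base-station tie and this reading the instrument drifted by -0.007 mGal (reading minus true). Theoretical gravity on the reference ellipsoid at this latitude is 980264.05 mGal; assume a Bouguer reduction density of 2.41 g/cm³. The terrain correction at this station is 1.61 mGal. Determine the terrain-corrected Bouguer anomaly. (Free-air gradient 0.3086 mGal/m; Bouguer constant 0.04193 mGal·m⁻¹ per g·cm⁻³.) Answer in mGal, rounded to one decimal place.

141.7

Drift-corrected reading = 980165.87 − (-0.007) = 980165.877 mGal
Free-air correction = 0.3086 × 1148.0 = 354.27 mGal
Free-air anomaly = 980165.877 − 980264.05 + (354.27) = 256.097 mGal
Bouguer slab correction = 0.04193 × 2.41 × 1148.0 = 116.01 mGal
Simple Bouguer anomaly = 256.097 − (116.01) = 140.087 mGal
Complete Bouguer anomaly = 140.087 + 1.61 = 141.697 mGal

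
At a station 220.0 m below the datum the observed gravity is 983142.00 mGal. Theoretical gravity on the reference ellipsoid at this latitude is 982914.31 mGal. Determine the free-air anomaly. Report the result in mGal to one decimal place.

Free-air correction = 0.3086 × -220.0 = -67.89 mGal
Free-air anomaly = 983142.00 − 982914.31 + (-67.89) = 159.80 mGal

159.8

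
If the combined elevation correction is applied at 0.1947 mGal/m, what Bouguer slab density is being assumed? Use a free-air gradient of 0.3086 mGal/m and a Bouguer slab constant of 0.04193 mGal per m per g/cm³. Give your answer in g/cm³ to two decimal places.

2.72

0.1947 = 0.3086 − 0.04193 × ρ
ρ = (0.3086 − 0.1947) / 0.04193 = 2.72 g/cm³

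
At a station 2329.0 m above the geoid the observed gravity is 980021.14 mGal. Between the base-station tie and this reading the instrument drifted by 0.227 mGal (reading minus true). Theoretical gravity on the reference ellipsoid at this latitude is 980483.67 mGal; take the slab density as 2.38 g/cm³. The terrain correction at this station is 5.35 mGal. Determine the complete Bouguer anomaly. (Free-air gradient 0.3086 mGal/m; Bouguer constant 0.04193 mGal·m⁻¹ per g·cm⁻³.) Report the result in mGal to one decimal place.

Drift-corrected reading = 980021.14 − (0.227) = 980020.913 mGal
Free-air correction = 0.3086 × 2329.0 = 718.73 mGal
Free-air anomaly = 980020.913 − 980483.67 + (718.73) = 255.973 mGal
Bouguer slab correction = 0.04193 × 2.38 × 2329.0 = 232.42 mGal
Simple Bouguer anomaly = 255.973 − (232.42) = 23.553 mGal
Complete Bouguer anomaly = 23.553 + 5.35 = 28.903 mGal

28.9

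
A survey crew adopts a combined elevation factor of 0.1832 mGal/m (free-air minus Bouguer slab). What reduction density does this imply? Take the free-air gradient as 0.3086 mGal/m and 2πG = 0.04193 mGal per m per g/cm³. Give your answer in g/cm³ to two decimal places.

2.99

0.1832 = 0.3086 − 0.04193 × ρ
ρ = (0.3086 − 0.1832) / 0.04193 = 2.99 g/cm³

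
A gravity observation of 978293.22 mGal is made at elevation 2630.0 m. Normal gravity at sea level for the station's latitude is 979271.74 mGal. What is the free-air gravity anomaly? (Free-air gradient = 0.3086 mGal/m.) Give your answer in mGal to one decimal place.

Free-air correction = 0.3086 × 2630.0 = 811.62 mGal
Free-air anomaly = 978293.22 − 979271.74 + (811.62) = -166.90 mGal

-166.9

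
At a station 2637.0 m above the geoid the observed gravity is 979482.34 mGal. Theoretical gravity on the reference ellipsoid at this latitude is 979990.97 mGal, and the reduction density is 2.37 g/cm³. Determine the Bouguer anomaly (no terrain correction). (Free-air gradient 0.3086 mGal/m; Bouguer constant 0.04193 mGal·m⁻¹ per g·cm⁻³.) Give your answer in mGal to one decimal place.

43.1

Free-air correction = 0.3086 × 2637.0 = 813.78 mGal
Free-air anomaly = 979482.34 − 979990.97 + (813.78) = 305.15 mGal
Bouguer slab correction = 0.04193 × 2.37 × 2637.0 = 262.05 mGal
Simple Bouguer anomaly = 305.15 − (262.05) = 43.10 mGal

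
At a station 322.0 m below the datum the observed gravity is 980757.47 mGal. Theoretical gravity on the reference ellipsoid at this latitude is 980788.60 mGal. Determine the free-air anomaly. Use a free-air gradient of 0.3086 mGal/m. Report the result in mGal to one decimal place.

Free-air correction = 0.3086 × -322.0 = -99.37 mGal
Free-air anomaly = 980757.47 − 980788.60 + (-99.37) = -130.50 mGal

-130.5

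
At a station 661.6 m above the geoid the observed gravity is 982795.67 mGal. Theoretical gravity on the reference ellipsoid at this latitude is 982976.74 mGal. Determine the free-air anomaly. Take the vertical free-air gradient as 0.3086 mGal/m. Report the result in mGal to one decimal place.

Free-air correction = 0.3086 × 661.6 = 204.17 mGal
Free-air anomaly = 982795.67 − 982976.74 + (204.17) = 23.10 mGal

23.1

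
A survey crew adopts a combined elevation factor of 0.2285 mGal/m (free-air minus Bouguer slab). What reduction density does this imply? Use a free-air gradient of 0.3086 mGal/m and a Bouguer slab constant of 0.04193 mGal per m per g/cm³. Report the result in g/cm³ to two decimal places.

1.91

0.2285 = 0.3086 − 0.04193 × ρ
ρ = (0.3086 − 0.2285) / 0.04193 = 1.91 g/cm³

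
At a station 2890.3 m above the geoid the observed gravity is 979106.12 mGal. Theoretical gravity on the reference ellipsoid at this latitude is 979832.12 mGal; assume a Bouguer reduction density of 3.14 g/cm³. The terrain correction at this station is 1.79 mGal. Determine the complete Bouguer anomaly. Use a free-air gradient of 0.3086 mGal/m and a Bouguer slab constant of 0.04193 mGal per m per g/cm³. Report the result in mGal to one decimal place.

-212.8

Free-air correction = 0.3086 × 2890.3 = 891.95 mGal
Free-air anomaly = 979106.12 − 979832.12 + (891.95) = 165.95 mGal
Bouguer slab correction = 0.04193 × 3.14 × 2890.3 = 380.54 mGal
Simple Bouguer anomaly = 165.95 − (380.54) = -214.59 mGal
Complete Bouguer anomaly = -214.59 + 1.79 = -212.80 mGal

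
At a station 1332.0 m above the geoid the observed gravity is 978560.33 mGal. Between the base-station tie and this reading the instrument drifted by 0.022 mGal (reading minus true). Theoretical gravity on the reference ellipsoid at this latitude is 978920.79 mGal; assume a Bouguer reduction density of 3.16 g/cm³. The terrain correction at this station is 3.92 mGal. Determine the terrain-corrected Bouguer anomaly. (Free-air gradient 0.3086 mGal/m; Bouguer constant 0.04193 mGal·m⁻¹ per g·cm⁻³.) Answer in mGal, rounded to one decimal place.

Drift-corrected reading = 978560.33 − (0.022) = 978560.308 mGal
Free-air correction = 0.3086 × 1332.0 = 411.06 mGal
Free-air anomaly = 978560.308 − 978920.79 + (411.06) = 50.578 mGal
Bouguer slab correction = 0.04193 × 3.16 × 1332.0 = 176.49 mGal
Simple Bouguer anomaly = 50.578 − (176.49) = -125.912 mGal
Complete Bouguer anomaly = -125.912 + 3.92 = -121.992 mGal

-122.0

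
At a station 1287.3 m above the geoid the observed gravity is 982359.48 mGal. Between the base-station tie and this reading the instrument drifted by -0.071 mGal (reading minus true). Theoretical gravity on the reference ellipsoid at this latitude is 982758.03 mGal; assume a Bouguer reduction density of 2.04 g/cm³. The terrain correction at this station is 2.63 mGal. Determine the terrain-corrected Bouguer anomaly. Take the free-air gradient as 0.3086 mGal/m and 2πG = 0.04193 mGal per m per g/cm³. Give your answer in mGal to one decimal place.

Drift-corrected reading = 982359.48 − (-0.071) = 982359.551 mGal
Free-air correction = 0.3086 × 1287.3 = 397.26 mGal
Free-air anomaly = 982359.551 − 982758.03 + (397.26) = -1.219 mGal
Bouguer slab correction = 0.04193 × 2.04 × 1287.3 = 110.11 mGal
Simple Bouguer anomaly = -1.219 − (110.11) = -111.329 mGal
Complete Bouguer anomaly = -111.329 + 2.63 = -108.699 mGal

-108.7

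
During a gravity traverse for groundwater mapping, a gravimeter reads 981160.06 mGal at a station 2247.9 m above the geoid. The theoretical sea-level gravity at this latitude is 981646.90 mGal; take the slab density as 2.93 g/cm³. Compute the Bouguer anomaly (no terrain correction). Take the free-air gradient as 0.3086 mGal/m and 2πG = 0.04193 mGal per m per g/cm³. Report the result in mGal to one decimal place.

-69.3

Free-air correction = 0.3086 × 2247.9 = 693.70 mGal
Free-air anomaly = 981160.06 − 981646.90 + (693.70) = 206.86 mGal
Bouguer slab correction = 0.04193 × 2.93 × 2247.9 = 276.17 mGal
Simple Bouguer anomaly = 206.86 − (276.17) = -69.31 mGal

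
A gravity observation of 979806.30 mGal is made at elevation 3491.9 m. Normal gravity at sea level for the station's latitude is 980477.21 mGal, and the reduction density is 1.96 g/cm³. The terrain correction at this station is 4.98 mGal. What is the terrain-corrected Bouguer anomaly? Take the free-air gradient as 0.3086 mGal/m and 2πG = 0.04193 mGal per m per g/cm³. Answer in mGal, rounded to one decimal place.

124.7

Free-air correction = 0.3086 × 3491.9 = 1077.60 mGal
Free-air anomaly = 979806.30 − 980477.21 + (1077.60) = 406.69 mGal
Bouguer slab correction = 0.04193 × 1.96 × 3491.9 = 286.97 mGal
Simple Bouguer anomaly = 406.69 − (286.97) = 119.72 mGal
Complete Bouguer anomaly = 119.72 + 4.98 = 124.70 mGal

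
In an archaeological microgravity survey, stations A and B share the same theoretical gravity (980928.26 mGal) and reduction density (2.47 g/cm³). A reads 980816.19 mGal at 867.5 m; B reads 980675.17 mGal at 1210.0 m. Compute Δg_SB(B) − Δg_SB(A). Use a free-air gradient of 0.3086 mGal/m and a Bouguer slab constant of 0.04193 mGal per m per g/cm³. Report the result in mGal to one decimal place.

-70.8

Δg_SB(A) = 980816.19 − 980928.26 + 0.3086×867.5 − 0.04193×2.47×867.5 = 65.80 mGal
Δg_SB(B) = 980675.17 − 980928.26 + 0.3086×1210.0 − 0.04193×2.47×1210.0 = -5.00 mGal
Difference = -5.00 − (65.80) = -70.80 mGal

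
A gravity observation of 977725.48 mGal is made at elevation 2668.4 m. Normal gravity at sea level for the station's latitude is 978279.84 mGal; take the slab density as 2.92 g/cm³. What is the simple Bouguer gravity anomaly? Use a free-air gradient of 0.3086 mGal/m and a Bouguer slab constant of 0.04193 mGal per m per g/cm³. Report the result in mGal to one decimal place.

-57.6

Free-air correction = 0.3086 × 2668.4 = 823.47 mGal
Free-air anomaly = 977725.48 − 978279.84 + (823.47) = 269.11 mGal
Bouguer slab correction = 0.04193 × 2.92 × 2668.4 = 326.71 mGal
Simple Bouguer anomaly = 269.11 − (326.71) = -57.60 mGal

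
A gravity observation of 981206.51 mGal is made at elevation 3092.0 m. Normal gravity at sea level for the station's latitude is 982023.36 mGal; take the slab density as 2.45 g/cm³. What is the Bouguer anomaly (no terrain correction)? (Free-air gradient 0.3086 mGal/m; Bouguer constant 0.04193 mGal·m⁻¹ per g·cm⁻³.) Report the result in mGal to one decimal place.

-180.3

Free-air correction = 0.3086 × 3092.0 = 954.19 mGal
Free-air anomaly = 981206.51 − 982023.36 + (954.19) = 137.34 mGal
Bouguer slab correction = 0.04193 × 2.45 × 3092.0 = 317.64 mGal
Simple Bouguer anomaly = 137.34 − (317.64) = -180.30 mGal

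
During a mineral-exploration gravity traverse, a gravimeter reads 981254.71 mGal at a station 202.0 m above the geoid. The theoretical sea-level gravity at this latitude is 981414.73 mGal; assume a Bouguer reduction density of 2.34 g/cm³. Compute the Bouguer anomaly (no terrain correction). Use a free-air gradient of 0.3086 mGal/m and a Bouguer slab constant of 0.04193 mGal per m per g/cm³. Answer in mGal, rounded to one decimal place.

Free-air correction = 0.3086 × 202.0 = 62.34 mGal
Free-air anomaly = 981254.71 − 981414.73 + (62.34) = -97.68 mGal
Bouguer slab correction = 0.04193 × 2.34 × 202.0 = 19.82 mGal
Simple Bouguer anomaly = -97.68 − (19.82) = -117.50 mGal

-117.5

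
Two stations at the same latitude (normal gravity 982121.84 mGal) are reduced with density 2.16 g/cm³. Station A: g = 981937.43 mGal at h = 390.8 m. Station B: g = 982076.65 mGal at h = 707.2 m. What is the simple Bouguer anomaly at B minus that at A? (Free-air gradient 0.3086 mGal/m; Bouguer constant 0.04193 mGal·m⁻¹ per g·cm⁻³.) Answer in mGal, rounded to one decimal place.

Δg_SB(A) = 981937.43 − 982121.84 + 0.3086×390.8 − 0.04193×2.16×390.8 = -99.20 mGal
Δg_SB(B) = 982076.65 − 982121.84 + 0.3086×707.2 − 0.04193×2.16×707.2 = 109.00 mGal
Difference = 109.00 − (-99.20) = 208.20 mGal

208.2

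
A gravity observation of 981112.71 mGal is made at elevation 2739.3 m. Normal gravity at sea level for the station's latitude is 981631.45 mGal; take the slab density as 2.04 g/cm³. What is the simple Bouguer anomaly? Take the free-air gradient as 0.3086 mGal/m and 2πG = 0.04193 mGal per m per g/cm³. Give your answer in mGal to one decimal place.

92.3

Free-air correction = 0.3086 × 2739.3 = 845.35 mGal
Free-air anomaly = 981112.71 − 981631.45 + (845.35) = 326.61 mGal
Bouguer slab correction = 0.04193 × 2.04 × 2739.3 = 234.31 mGal
Simple Bouguer anomaly = 326.61 − (234.31) = 92.30 mGal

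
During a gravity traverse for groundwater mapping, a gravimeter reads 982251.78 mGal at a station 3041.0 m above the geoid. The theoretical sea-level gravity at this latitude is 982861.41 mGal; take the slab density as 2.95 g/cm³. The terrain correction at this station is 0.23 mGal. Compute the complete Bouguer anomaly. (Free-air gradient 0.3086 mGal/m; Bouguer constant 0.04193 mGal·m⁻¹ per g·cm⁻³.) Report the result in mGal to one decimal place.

-47.1

Free-air correction = 0.3086 × 3041.0 = 938.45 mGal
Free-air anomaly = 982251.78 − 982861.41 + (938.45) = 328.82 mGal
Bouguer slab correction = 0.04193 × 2.95 × 3041.0 = 376.15 mGal
Simple Bouguer anomaly = 328.82 − (376.15) = -47.33 mGal
Complete Bouguer anomaly = -47.33 + 0.23 = -47.10 mGal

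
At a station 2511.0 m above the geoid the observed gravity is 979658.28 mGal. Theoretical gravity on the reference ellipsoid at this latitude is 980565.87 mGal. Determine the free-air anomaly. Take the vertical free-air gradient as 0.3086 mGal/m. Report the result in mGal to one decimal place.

-132.7

Free-air correction = 0.3086 × 2511.0 = 774.89 mGal
Free-air anomaly = 979658.28 − 980565.87 + (774.89) = -132.70 mGal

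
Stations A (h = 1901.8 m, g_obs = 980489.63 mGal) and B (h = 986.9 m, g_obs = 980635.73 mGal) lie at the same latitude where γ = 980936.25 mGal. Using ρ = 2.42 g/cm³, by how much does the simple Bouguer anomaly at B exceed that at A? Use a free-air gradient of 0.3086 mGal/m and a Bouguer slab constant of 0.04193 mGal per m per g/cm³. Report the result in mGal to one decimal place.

-43.4

Δg_SB(A) = 980489.63 − 980936.25 + 0.3086×1901.8 − 0.04193×2.42×1901.8 = -52.70 mGal
Δg_SB(B) = 980635.73 − 980936.25 + 0.3086×986.9 − 0.04193×2.42×986.9 = -96.10 mGal
Difference = -96.10 − (-52.70) = -43.40 mGal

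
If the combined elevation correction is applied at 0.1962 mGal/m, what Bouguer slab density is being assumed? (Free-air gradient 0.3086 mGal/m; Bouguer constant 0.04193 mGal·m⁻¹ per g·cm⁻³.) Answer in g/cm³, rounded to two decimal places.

2.68

0.1962 = 0.3086 − 0.04193 × ρ
ρ = (0.3086 − 0.1962) / 0.04193 = 2.68 g/cm³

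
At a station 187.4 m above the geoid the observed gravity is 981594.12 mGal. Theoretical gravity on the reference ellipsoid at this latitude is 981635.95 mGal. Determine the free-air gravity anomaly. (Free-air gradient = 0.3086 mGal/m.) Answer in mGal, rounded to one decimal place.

16.0

Free-air correction = 0.3086 × 187.4 = 57.83 mGal
Free-air anomaly = 981594.12 − 981635.95 + (57.83) = 16.00 mGal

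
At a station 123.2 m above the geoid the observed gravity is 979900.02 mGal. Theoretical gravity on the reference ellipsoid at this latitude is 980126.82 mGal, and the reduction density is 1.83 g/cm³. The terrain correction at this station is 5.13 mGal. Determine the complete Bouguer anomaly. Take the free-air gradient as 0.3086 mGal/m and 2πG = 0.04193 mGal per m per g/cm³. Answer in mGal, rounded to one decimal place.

-193.1

Free-air correction = 0.3086 × 123.2 = 38.02 mGal
Free-air anomaly = 979900.02 − 980126.82 + (38.02) = -188.78 mGal
Bouguer slab correction = 0.04193 × 1.83 × 123.2 = 9.45 mGal
Simple Bouguer anomaly = -188.78 − (9.45) = -198.23 mGal
Complete Bouguer anomaly = -198.23 + 5.13 = -193.10 mGal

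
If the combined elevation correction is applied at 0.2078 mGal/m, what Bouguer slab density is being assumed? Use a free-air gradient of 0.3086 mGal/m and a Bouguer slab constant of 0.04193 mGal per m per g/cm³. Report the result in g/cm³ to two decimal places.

2.40

0.2078 = 0.3086 − 0.04193 × ρ
ρ = (0.3086 − 0.2078) / 0.04193 = 2.40 g/cm³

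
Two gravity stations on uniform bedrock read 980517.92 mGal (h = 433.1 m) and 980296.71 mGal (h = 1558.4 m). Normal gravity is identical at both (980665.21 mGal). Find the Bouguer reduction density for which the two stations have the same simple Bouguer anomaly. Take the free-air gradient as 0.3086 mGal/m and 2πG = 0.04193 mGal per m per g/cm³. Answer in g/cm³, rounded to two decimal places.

2.67

Δg_obs = 980296.71 − 980517.92 = -221.21 mGal over Δh = 1558.4 − 433.1 = 1125.3 m
Equal Bouguer anomalies ⇒ Δg_obs + (0.3086 − 0.04193ρ)·Δh = 0
0.3086 − 0.04193ρ = −Δg_obs/Δh = 0.19658
ρ = (0.3086 − 0.19658) / 0.04193 = 2.67 g/cm³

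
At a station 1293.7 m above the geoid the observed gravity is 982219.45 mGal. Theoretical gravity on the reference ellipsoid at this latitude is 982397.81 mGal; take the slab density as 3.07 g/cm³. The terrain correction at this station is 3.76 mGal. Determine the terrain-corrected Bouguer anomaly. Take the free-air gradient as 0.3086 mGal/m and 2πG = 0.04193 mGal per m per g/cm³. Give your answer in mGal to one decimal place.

Free-air correction = 0.3086 × 1293.7 = 399.24 mGal
Free-air anomaly = 982219.45 − 982397.81 + (399.24) = 220.88 mGal
Bouguer slab correction = 0.04193 × 3.07 × 1293.7 = 166.53 mGal
Simple Bouguer anomaly = 220.88 − (166.53) = 54.35 mGal
Complete Bouguer anomaly = 54.35 + 3.76 = 58.11 mGal

58.1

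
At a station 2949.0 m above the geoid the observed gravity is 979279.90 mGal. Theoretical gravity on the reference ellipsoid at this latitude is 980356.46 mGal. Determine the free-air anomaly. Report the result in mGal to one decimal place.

Free-air correction = 0.3086 × 2949.0 = 910.06 mGal
Free-air anomaly = 979279.90 − 980356.46 + (910.06) = -166.50 mGal

-166.5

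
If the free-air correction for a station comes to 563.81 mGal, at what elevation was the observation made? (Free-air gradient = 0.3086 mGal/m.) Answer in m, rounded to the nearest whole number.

h = 563.81 / 0.3086 = 1826.99 m

1827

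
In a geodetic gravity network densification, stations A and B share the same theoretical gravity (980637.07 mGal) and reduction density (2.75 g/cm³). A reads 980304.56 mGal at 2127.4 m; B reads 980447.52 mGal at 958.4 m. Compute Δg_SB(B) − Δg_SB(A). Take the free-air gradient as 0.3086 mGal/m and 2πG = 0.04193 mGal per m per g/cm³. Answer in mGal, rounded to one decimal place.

-83.0

Δg_SB(A) = 980304.56 − 980637.07 + 0.3086×2127.4 − 0.04193×2.75×2127.4 = 78.70 mGal
Δg_SB(B) = 980447.52 − 980637.07 + 0.3086×958.4 − 0.04193×2.75×958.4 = -4.30 mGal
Difference = -4.30 − (78.70) = -83.00 mGal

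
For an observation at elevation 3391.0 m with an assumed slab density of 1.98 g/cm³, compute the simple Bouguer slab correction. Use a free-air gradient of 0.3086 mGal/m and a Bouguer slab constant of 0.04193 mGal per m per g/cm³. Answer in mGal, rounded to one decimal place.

281.5

Bouguer slab correction = 0.04193 × 1.98 × 3391.0 = 281.5 mGal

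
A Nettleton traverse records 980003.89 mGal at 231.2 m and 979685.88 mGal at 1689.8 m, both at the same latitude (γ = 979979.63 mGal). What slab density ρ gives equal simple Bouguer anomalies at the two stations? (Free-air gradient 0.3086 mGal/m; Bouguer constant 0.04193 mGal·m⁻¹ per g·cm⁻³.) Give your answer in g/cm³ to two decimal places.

Δg_obs = 979685.88 − 980003.89 = -318.01 mGal over Δh = 1689.8 − 231.2 = 1458.6 m
Equal Bouguer anomalies ⇒ Δg_obs + (0.3086 − 0.04193ρ)·Δh = 0
0.3086 − 0.04193ρ = −Δg_obs/Δh = 0.21802
ρ = (0.3086 − 0.21802) / 0.04193 = 2.16 g/cm³

2.16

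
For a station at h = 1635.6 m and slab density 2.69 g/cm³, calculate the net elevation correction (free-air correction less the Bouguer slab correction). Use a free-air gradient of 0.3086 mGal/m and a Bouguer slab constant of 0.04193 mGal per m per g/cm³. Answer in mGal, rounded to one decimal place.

320.3

Combined gradient = 0.3086 − 0.04193 × 2.69 = 0.1958083 mGal/m
Combined elevation correction = 0.1958083 × 1635.6 = 320.3 mGal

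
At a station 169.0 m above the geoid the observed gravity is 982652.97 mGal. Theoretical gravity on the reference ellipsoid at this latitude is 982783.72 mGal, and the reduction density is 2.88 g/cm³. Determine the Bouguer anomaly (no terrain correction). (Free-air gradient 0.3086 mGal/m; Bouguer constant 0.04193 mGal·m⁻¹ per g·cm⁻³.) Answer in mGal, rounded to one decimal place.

-99.0

Free-air correction = 0.3086 × 169.0 = 52.15 mGal
Free-air anomaly = 982652.97 − 982783.72 + (52.15) = -78.60 mGal
Bouguer slab correction = 0.04193 × 2.88 × 169.0 = 20.41 mGal
Simple Bouguer anomaly = -78.60 − (20.41) = -99.01 mGal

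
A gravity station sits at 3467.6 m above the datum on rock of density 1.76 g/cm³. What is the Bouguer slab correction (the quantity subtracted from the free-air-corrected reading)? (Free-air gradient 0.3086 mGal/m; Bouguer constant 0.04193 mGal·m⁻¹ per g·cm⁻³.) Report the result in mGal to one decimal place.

Bouguer slab correction = 0.04193 × 1.76 × 3467.6 = 255.9 mGal

255.9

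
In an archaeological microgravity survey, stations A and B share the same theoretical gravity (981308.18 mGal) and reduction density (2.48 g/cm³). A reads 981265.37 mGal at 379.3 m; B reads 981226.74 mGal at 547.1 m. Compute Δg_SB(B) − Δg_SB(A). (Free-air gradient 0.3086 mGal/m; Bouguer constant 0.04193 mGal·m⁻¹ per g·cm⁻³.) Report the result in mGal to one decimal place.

-4.3

Δg_SB(A) = 981265.37 − 981308.18 + 0.3086×379.3 − 0.04193×2.48×379.3 = 34.80 mGal
Δg_SB(B) = 981226.74 − 981308.18 + 0.3086×547.1 − 0.04193×2.48×547.1 = 30.50 mGal
Difference = 30.50 − (34.80) = -4.30 mGal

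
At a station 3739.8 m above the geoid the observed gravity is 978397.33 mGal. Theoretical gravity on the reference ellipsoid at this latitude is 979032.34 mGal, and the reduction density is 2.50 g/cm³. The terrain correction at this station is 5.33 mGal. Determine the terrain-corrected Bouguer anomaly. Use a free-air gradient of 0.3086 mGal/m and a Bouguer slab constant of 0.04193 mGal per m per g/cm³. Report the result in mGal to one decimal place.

132.4

Free-air correction = 0.3086 × 3739.8 = 1154.10 mGal
Free-air anomaly = 978397.33 − 979032.34 + (1154.10) = 519.09 mGal
Bouguer slab correction = 0.04193 × 2.50 × 3739.8 = 392.02 mGal
Simple Bouguer anomaly = 519.09 − (392.02) = 127.07 mGal
Complete Bouguer anomaly = 127.07 + 5.33 = 132.40 mGal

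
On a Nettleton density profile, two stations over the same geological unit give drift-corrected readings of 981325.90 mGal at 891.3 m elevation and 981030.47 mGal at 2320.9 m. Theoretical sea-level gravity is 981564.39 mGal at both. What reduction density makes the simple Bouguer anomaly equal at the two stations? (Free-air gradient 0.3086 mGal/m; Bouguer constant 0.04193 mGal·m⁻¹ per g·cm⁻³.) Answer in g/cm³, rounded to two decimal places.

2.43

Δg_obs = 981030.47 − 981325.90 = -295.43 mGal over Δh = 2320.9 − 891.3 = 1429.6 m
Equal Bouguer anomalies ⇒ Δg_obs + (0.3086 − 0.04193ρ)·Δh = 0
0.3086 − 0.04193ρ = −Δg_obs/Δh = 0.20665
ρ = (0.3086 − 0.20665) / 0.04193 = 2.43 g/cm³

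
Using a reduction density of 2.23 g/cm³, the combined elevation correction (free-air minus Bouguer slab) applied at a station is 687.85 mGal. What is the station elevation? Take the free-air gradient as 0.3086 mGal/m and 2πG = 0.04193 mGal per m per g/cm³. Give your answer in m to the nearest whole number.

3198

Combined gradient = 0.3086 − 0.04193 × 2.23 = 0.2150961 mGal/m
h = 687.85 / 0.2150961 = 3197.87 m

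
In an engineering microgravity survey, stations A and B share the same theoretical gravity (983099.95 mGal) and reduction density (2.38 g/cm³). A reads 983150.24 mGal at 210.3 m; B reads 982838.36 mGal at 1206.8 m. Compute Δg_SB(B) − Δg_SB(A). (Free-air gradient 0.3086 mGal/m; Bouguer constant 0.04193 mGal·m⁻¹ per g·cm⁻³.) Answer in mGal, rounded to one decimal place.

Δg_SB(A) = 983150.24 − 983099.95 + 0.3086×210.3 − 0.04193×2.38×210.3 = 94.20 mGal
Δg_SB(B) = 982838.36 − 983099.95 + 0.3086×1206.8 − 0.04193×2.38×1206.8 = -9.60 mGal
Difference = -9.60 − (94.20) = -103.80 mGal

-103.8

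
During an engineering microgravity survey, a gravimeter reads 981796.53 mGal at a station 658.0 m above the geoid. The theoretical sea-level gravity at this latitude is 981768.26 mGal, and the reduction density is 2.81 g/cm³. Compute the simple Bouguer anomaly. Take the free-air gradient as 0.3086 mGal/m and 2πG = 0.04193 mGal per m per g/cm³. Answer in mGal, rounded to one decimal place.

153.8

Free-air correction = 0.3086 × 658.0 = 203.06 mGal
Free-air anomaly = 981796.53 − 981768.26 + (203.06) = 231.33 mGal
Bouguer slab correction = 0.04193 × 2.81 × 658.0 = 77.53 mGal
Simple Bouguer anomaly = 231.33 − (77.53) = 153.80 mGal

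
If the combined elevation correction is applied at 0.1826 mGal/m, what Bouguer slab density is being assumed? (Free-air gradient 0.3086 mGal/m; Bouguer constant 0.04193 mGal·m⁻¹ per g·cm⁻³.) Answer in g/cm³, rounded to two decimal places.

0.1826 = 0.3086 − 0.04193 × ρ
ρ = (0.3086 − 0.1826) / 0.04193 = 3.01 g/cm³

3.01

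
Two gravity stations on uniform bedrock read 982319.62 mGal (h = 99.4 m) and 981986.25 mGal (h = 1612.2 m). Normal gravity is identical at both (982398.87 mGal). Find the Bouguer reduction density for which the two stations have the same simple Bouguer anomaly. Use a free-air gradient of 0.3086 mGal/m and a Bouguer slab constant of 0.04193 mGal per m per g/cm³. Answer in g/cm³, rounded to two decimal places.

2.10

Δg_obs = 981986.25 − 982319.62 = -333.37 mGal over Δh = 1612.2 − 99.4 = 1512.8 m
Equal Bouguer anomalies ⇒ Δg_obs + (0.3086 − 0.04193ρ)·Δh = 0
0.3086 − 0.04193ρ = −Δg_obs/Δh = 0.22037
ρ = (0.3086 − 0.22037) / 0.04193 = 2.10 g/cm³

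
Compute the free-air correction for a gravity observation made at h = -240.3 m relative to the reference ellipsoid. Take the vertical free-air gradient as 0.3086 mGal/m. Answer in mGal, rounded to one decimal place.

Free-air correction = 0.3086 × -240.3 = -74.2 mGal

-74.2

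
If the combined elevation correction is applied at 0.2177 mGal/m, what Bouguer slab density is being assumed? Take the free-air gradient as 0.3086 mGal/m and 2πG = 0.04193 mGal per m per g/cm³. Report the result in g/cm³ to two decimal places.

2.17

0.2177 = 0.3086 − 0.04193 × ρ
ρ = (0.3086 − 0.2177) / 0.04193 = 2.17 g/cm³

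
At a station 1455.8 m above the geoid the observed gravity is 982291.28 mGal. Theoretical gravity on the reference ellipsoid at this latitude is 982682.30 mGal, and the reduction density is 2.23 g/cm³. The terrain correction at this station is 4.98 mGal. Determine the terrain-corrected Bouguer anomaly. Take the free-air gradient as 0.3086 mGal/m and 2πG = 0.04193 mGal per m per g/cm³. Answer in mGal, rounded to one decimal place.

-72.9

Free-air correction = 0.3086 × 1455.8 = 449.26 mGal
Free-air anomaly = 982291.28 − 982682.30 + (449.26) = 58.24 mGal
Bouguer slab correction = 0.04193 × 2.23 × 1455.8 = 136.12 mGal
Simple Bouguer anomaly = 58.24 − (136.12) = -77.88 mGal
Complete Bouguer anomaly = -77.88 + 4.98 = -72.90 mGal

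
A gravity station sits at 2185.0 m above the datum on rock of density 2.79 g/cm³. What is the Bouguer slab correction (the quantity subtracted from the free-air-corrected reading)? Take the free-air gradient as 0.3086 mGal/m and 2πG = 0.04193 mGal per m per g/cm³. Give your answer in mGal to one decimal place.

255.6

Bouguer slab correction = 0.04193 × 2.79 × 2185.0 = 255.6 mGal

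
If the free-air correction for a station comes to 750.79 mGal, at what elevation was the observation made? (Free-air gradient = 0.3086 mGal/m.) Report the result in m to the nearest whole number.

2433

h = 750.79 / 0.3086 = 2432.89 m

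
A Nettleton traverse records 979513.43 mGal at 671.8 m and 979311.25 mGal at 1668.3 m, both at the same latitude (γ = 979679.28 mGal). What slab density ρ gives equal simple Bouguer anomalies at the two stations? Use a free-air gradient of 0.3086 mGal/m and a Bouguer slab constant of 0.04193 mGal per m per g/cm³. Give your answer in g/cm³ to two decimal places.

2.52

Δg_obs = 979311.25 − 979513.43 = -202.18 mGal over Δh = 1668.3 − 671.8 = 996.5 m
Equal Bouguer anomalies ⇒ Δg_obs + (0.3086 − 0.04193ρ)·Δh = 0
0.3086 − 0.04193ρ = −Δg_obs/Δh = 0.20289
ρ = (0.3086 − 0.20289) / 0.04193 = 2.52 g/cm³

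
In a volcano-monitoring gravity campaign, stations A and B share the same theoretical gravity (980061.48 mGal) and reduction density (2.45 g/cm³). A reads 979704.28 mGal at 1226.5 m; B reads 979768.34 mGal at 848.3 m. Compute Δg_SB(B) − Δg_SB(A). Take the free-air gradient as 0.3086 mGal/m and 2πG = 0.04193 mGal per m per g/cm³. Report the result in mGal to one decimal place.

Δg_SB(A) = 979704.28 − 980061.48 + 0.3086×1226.5 − 0.04193×2.45×1226.5 = -104.70 mGal
Δg_SB(B) = 979768.34 − 980061.48 + 0.3086×848.3 − 0.04193×2.45×848.3 = -118.50 mGal
Difference = -118.50 − (-104.70) = -13.80 mGal

-13.8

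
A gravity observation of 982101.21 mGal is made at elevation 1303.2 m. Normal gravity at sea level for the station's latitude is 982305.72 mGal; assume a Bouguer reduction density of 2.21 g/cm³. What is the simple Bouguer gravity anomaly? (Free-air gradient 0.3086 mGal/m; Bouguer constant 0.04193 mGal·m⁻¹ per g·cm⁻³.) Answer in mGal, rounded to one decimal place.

Free-air correction = 0.3086 × 1303.2 = 402.17 mGal
Free-air anomaly = 982101.21 − 982305.72 + (402.17) = 197.66 mGal
Bouguer slab correction = 0.04193 × 2.21 × 1303.2 = 120.76 mGal
Simple Bouguer anomaly = 197.66 − (120.76) = 76.90 mGal

76.9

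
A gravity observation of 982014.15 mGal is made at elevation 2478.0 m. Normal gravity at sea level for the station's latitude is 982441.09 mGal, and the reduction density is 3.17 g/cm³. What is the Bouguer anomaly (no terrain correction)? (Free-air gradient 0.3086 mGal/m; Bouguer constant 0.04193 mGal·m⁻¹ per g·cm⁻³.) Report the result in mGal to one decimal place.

8.4

Free-air correction = 0.3086 × 2478.0 = 764.71 mGal
Free-air anomaly = 982014.15 − 982441.09 + (764.71) = 337.77 mGal
Bouguer slab correction = 0.04193 × 3.17 × 2478.0 = 329.37 mGal
Simple Bouguer anomaly = 337.77 − (329.37) = 8.40 mGal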